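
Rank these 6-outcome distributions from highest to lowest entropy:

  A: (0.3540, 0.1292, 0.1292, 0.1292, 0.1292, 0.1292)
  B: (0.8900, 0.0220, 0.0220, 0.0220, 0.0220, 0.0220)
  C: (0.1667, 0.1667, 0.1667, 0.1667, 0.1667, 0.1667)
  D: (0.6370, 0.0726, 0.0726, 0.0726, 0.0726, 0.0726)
C > A > D > B

Key insight: Entropy is maximized by uniform distributions and minimized by concentrated distributions.

Entropies:
  H(A) = 2.4376 bits
  H(B) = 0.7553 bits
  H(C) = 2.5850 bits
  H(D) = 1.7880 bits

Ranking: C > A > D > B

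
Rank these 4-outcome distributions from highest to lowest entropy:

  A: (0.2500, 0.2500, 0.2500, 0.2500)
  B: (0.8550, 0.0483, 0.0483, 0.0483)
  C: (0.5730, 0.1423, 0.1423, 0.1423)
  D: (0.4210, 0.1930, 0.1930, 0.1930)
A > D > C > B

Key insight: Entropy is maximized by uniform distributions and minimized by concentrated distributions.

Entropies:
  H(A) = 2.0000 bits
  H(B) = 0.8270 bits
  H(C) = 1.6613 bits
  H(D) = 1.8996 bits

Ranking: A > D > C > B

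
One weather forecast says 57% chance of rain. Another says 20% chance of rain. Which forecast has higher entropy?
57% forecast

Treat each forecast as a Bernoulli distribution. Binary entropy is maximized at p=0.5 and falls off symmetrically toward 0 or 1. The 57% forecast is closer to 50%, so it is more uncertain. H(57%) ≈ 0.986 bits, H(20%) ≈ 0.722 bits.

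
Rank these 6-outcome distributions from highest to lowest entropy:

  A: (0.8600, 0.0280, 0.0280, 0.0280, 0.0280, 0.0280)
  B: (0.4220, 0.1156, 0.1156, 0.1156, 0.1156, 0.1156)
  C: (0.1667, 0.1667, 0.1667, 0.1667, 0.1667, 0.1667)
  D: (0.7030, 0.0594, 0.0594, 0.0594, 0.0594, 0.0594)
C > B > D > A

Key insight: Entropy is maximized by uniform distributions and minimized by concentrated distributions.

Entropies:
  H(A) = 0.9093 bits
  H(B) = 2.3244 bits
  H(C) = 2.5850 bits
  H(D) = 1.5672 bits

Ranking: C > B > D > A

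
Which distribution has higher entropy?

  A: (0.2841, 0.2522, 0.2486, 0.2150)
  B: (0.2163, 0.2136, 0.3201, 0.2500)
A

Both distributions are close to uniform, making this a harder comparison.

H(A) = 1.9931 bits
H(B) = 1.9795 bits

The distribution closer to uniform has higher entropy.
Answer: A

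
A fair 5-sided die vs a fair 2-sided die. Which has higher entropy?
5-sided die

Both are uniform distributions; for uniform over n outcomes, H = log₂(n). H(5-sided) = log₂(5) = 2.322 bits and H(2-sided) = log₂(2) = 1.000 bits. More outcomes in a uniform distribution means higher entropy.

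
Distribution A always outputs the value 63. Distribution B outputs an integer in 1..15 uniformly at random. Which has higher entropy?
B

A is deterministic, so H(A) = 0. B is uniform over 15 outcomes, so H(B) = log₂(15) = 3.907 bits. Any distribution with genuine randomness has higher entropy than a deterministic one.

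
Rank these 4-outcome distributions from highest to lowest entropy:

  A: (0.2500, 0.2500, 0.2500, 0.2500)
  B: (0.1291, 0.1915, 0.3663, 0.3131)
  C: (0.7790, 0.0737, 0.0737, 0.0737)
A > B > C

Key insight: Entropy is maximized by uniform distributions and minimized by concentrated distributions.

- Uniform distributions have maximum entropy log₂(4) = 2.0000 bits
- The more "peaked" or concentrated a distribution, the lower its entropy

Entropies:
  H(A) = 2.0000 bits
  H(B) = 1.8932 bits
  H(C) = 1.1123 bits

Ranking: A > B > C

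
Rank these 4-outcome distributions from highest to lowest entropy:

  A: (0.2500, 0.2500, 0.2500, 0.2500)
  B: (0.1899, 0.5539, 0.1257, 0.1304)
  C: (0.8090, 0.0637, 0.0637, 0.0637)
A > B > C

Key insight: Entropy is maximized by uniform distributions and minimized by concentrated distributions.

- Uniform distributions have maximum entropy log₂(4) = 2.0000 bits
- The more "peaked" or concentrated a distribution, the lower its entropy

Entropies:
  H(A) = 2.0000 bits
  H(B) = 1.6866 bits
  H(C) = 1.0063 bits

Ranking: A > B > C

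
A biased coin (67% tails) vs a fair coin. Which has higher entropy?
Fair coin

The fair coin is uniform (p=0.5), maximizing binary entropy at 1 bit. The biased coin has H(0.67) ≈ 0.915 bits — its outcome is more predictable, so its entropy is lower.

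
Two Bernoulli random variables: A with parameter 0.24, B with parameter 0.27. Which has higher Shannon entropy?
B

For binary distributions, entropy is maximized at p=0.5 and decreases as p moves toward 0 or 1.

H(A) = H(0.24) = 0.7950 bits
H(B) = H(0.27) = 0.8415 bits

Distribution B (p=0.27) is closer to uniform (p=0.5), so it has higher entropy.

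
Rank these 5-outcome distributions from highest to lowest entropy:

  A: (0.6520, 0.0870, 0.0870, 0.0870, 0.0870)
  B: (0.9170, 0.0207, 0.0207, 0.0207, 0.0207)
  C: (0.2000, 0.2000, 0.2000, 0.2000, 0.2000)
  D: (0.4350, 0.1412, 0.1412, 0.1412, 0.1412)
C > D > A > B

Key insight: Entropy is maximized by uniform distributions and minimized by concentrated distributions.

Entropies:
  H(A) = 1.6283 bits
  H(B) = 0.5787 bits
  H(C) = 2.3219 bits
  H(D) = 2.1178 bits

Ranking: C > D > A > B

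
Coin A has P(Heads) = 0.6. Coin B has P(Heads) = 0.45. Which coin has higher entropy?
B

For binary distributions, entropy is maximized at p=0.5 and decreases as p moves toward 0 or 1.

H(A) = H(0.6) = 0.9710 bits
H(B) = H(0.45) = 0.9928 bits

Distribution B (p=0.45) is closer to uniform (p=0.5), so it has higher entropy.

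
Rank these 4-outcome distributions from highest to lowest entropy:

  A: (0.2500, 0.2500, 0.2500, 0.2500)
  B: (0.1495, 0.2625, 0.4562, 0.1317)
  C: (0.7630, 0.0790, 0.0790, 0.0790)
A > B > C

Key insight: Entropy is maximized by uniform distributions and minimized by concentrated distributions.

- Uniform distributions have maximum entropy log₂(4) = 2.0000 bits
- The more "peaked" or concentrated a distribution, the lower its entropy

Entropies:
  H(A) = 2.0000 bits
  H(B) = 1.8182 bits
  H(C) = 1.1657 bits

Ranking: A > B > C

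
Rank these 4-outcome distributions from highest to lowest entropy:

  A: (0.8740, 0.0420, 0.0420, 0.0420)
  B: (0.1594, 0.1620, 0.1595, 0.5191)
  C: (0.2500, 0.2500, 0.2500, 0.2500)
C > B > A

Key insight: Entropy is maximized by uniform distributions and minimized by concentrated distributions.

- Uniform distributions have maximum entropy log₂(4) = 2.0000 bits
- The more "peaked" or concentrated a distribution, the lower its entropy

Entropies:
  H(A) = 0.7461 bits
  H(B) = 1.7611 bits
  H(C) = 2.0000 bits

Ranking: C > B > A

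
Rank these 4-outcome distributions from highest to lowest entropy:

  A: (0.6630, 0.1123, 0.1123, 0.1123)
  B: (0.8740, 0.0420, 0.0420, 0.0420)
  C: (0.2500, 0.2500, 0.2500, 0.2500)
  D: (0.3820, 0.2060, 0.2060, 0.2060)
C > D > A > B

Key insight: Entropy is maximized by uniform distributions and minimized by concentrated distributions.

Entropies:
  H(A) = 1.4561 bits
  H(B) = 0.7461 bits
  H(C) = 2.0000 bits
  H(D) = 1.9389 bits

Ranking: C > D > A > B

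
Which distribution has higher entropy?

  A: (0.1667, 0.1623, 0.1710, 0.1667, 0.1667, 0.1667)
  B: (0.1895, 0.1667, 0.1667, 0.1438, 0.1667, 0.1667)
A

Both distributions are close to uniform, making this a harder comparison.

H(A) = 2.5848 bits
H(B) = 2.5804 bits

The distribution closer to uniform has higher entropy.
Answer: A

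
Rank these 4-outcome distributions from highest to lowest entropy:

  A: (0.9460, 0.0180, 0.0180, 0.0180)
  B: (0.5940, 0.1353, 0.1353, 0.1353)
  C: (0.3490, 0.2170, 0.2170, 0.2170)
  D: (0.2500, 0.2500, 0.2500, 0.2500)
D > C > B > A

Key insight: Entropy is maximized by uniform distributions and minimized by concentrated distributions.

Entropies:
  H(A) = 0.3887 bits
  H(B) = 1.6178 bits
  H(C) = 1.9650 bits
  H(D) = 2.0000 bits

Ranking: D > C > B > A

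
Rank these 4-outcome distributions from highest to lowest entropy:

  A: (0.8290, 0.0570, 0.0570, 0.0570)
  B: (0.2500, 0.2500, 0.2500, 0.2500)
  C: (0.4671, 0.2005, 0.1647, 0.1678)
B > C > A

Key insight: Entropy is maximized by uniform distributions and minimized by concentrated distributions.

- Uniform distributions have maximum entropy log₂(4) = 2.0000 bits
- The more "peaked" or concentrated a distribution, the lower its entropy

Entropies:
  H(A) = 0.9310 bits
  H(B) = 2.0000 bits
  H(C) = 1.8384 bits

Ranking: B > C > A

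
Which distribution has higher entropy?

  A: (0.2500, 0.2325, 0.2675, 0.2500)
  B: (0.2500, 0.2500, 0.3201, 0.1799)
A

Both distributions are close to uniform, making this a harder comparison.

H(A) = 1.9982 bits
H(B) = 1.9713 bits

The distribution closer to uniform has higher entropy.
Answer: A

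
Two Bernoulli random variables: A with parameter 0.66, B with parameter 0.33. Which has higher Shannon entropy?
A

For binary distributions, entropy is maximized at p=0.5 and decreases as p moves toward 0 or 1.

H(A) = H(0.66) = 0.9248 bits
H(B) = H(0.33) = 0.9149 bits

Distribution A (p=0.66) is closer to uniform (p=0.5), so it has higher entropy.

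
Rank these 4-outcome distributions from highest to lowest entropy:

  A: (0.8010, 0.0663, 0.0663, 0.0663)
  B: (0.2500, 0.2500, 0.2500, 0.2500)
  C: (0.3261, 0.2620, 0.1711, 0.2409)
B > C > A

Key insight: Entropy is maximized by uniform distributions and minimized by concentrated distributions.

- Uniform distributions have maximum entropy log₂(4) = 2.0000 bits
- The more "peaked" or concentrated a distribution, the lower its entropy

Entropies:
  H(A) = 1.0353 bits
  H(B) = 2.0000 bits
  H(C) = 1.9639 bits

Ranking: B > C > A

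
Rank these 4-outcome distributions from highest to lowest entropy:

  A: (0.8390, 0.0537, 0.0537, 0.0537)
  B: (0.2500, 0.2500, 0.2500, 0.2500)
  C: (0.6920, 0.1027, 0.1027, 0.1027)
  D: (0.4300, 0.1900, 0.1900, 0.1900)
B > D > C > A

Key insight: Entropy is maximized by uniform distributions and minimized by concentrated distributions.

Entropies:
  H(A) = 0.8919 bits
  H(B) = 2.0000 bits
  H(C) = 1.3790 bits
  H(D) = 1.8892 bits

Ranking: B > D > C > A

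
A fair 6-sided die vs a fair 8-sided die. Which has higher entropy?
8-sided die

Both are uniform distributions; for uniform over n outcomes, H = log₂(n). H(6-sided) = log₂(6) = 2.585 bits and H(8-sided) = log₂(8) = 3.000 bits. More outcomes in a uniform distribution means higher entropy.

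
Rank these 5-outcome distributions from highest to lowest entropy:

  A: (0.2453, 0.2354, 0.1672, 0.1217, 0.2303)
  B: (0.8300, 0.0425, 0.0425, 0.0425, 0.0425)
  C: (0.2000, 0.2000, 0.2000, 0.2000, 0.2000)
C > A > B

Key insight: Entropy is maximized by uniform distributions and minimized by concentrated distributions.

- Uniform distributions have maximum entropy log₂(5) = 2.3219 bits
- The more "peaked" or concentrated a distribution, the lower its entropy

Entropies:
  H(A) = 2.2777 bits
  H(B) = 0.9977 bits
  H(C) = 2.3219 bits

Ranking: C > A > B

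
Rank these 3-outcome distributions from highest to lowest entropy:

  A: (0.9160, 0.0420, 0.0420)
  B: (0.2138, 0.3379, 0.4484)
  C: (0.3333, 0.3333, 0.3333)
C > B > A

Key insight: Entropy is maximized by uniform distributions and minimized by concentrated distributions.

- Uniform distributions have maximum entropy log₂(3) = 1.5850 bits
- The more "peaked" or concentrated a distribution, the lower its entropy

Entropies:
  H(A) = 0.5001 bits
  H(B) = 1.5236 bits
  H(C) = 1.5850 bits

Ranking: C > B > A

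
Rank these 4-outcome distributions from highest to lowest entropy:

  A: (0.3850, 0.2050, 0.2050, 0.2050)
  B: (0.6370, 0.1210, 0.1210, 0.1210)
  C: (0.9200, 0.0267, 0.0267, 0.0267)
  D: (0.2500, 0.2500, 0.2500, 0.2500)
D > A > B > C

Key insight: Entropy is maximized by uniform distributions and minimized by concentrated distributions.

Entropies:
  H(A) = 1.9362 bits
  H(B) = 1.5205 bits
  H(C) = 0.5290 bits
  H(D) = 2.0000 bits

Ranking: D > A > B > C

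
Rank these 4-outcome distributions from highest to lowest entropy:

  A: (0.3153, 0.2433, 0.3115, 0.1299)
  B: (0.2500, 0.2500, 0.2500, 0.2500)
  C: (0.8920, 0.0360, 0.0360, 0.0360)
B > A > C

Key insight: Entropy is maximized by uniform distributions and minimized by concentrated distributions.

- Uniform distributions have maximum entropy log₂(4) = 2.0000 bits
- The more "peaked" or concentrated a distribution, the lower its entropy

Entropies:
  H(A) = 1.9278 bits
  H(B) = 2.0000 bits
  H(C) = 0.6650 bits

Ranking: B > A > C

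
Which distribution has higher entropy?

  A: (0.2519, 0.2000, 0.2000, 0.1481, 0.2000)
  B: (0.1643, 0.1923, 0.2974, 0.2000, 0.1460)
A

Both distributions are close to uniform, making this a harder comparison.

H(A) = 2.3023 bits
H(B) = 2.2755 bits

The distribution closer to uniform has higher entropy.
Answer: A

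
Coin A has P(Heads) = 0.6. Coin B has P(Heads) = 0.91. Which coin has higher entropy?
A

For binary distributions, entropy is maximized at p=0.5 and decreases as p moves toward 0 or 1.

H(A) = H(0.6) = 0.9710 bits
H(B) = H(0.91) = 0.4365 bits

Distribution A (p=0.6) is closer to uniform (p=0.5), so it has higher entropy.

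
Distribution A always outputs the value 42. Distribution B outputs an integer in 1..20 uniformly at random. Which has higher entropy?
B

A is deterministic, so H(A) = 0. B is uniform over 20 outcomes, so H(B) = log₂(20) = 4.322 bits. Any distribution with genuine randomness has higher entropy than a deterministic one.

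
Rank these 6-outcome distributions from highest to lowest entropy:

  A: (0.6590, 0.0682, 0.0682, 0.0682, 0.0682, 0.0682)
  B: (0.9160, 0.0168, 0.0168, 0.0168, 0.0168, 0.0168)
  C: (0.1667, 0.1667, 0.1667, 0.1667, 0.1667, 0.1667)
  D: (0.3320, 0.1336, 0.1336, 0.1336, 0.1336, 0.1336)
C > D > A > B

Key insight: Entropy is maximized by uniform distributions and minimized by concentrated distributions.

Entropies:
  H(A) = 1.7175 bits
  H(B) = 0.6112 bits
  H(C) = 2.5850 bits
  H(D) = 2.4680 bits

Ranking: C > D > A > B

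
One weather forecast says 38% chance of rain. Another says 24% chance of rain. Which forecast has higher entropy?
38% forecast

Treat each forecast as a Bernoulli distribution. Binary entropy is maximized at p=0.5 and falls off symmetrically toward 0 or 1. The 38% forecast is closer to 50%, so it is more uncertain. H(38%) ≈ 0.958 bits, H(24%) ≈ 0.795 bits.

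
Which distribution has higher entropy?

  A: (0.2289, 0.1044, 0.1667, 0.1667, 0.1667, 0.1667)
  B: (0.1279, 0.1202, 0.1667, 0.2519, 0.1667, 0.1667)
A

Both distributions are close to uniform, making this a harder comparison.

H(A) = 2.5506 bits
H(B) = 2.5404 bits

The distribution closer to uniform has higher entropy.
Answer: A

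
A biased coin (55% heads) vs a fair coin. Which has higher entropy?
Fair coin

The fair coin is uniform (p=0.5), maximizing binary entropy at 1 bit. The biased coin has H(0.55) ≈ 0.993 bits — its outcome is more predictable, so its entropy is lower.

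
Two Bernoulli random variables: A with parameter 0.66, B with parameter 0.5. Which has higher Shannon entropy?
B

For binary distributions, entropy is maximized at p=0.5 and decreases as p moves toward 0 or 1.

H(A) = H(0.66) = 0.9248 bits
H(B) = H(0.5) = 1.0000 bits

Distribution B (p=0.5) is closer to uniform (p=0.5), so it has higher entropy.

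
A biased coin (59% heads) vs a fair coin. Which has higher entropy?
Fair coin

The fair coin is uniform (p=0.5), maximizing binary entropy at 1 bit. The biased coin has H(0.59) ≈ 0.977 bits — its outcome is more predictable, so its entropy is lower.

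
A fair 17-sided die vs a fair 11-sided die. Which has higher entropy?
17-sided die

Both are uniform distributions; for uniform over n outcomes, H = log₂(n). H(17-sided) = log₂(17) = 4.087 bits and H(11-sided) = log₂(11) = 3.459 bits. More outcomes in a uniform distribution means higher entropy.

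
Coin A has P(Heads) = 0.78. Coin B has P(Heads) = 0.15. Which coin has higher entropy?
A

For binary distributions, entropy is maximized at p=0.5 and decreases as p moves toward 0 or 1.

H(A) = H(0.78) = 0.7602 bits
H(B) = H(0.15) = 0.6098 bits

Distribution A (p=0.78) is closer to uniform (p=0.5), so it has higher entropy.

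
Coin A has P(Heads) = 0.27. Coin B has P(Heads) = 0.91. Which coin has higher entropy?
A

For binary distributions, entropy is maximized at p=0.5 and decreases as p moves toward 0 or 1.

H(A) = H(0.27) = 0.8415 bits
H(B) = H(0.91) = 0.4365 bits

Distribution A (p=0.27) is closer to uniform (p=0.5), so it has higher entropy.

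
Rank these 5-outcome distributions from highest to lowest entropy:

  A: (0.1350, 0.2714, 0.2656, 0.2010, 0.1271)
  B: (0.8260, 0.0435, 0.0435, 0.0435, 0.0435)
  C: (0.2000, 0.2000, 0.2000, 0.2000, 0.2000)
C > A > B

Key insight: Entropy is maximized by uniform distributions and minimized by concentrated distributions.

- Uniform distributions have maximum entropy log₂(5) = 2.3219 bits
- The more "peaked" or concentrated a distribution, the lower its entropy

Entropies:
  H(A) = 2.2521 bits
  H(B) = 1.0148 bits
  H(C) = 2.3219 bits

Ranking: C > A > B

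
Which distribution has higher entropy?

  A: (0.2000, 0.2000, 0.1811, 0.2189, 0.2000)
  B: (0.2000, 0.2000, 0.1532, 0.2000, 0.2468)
A

Both distributions are close to uniform, making this a harder comparison.

H(A) = 2.3194 bits
H(B) = 2.3059 bits

The distribution closer to uniform has higher entropy.
Answer: A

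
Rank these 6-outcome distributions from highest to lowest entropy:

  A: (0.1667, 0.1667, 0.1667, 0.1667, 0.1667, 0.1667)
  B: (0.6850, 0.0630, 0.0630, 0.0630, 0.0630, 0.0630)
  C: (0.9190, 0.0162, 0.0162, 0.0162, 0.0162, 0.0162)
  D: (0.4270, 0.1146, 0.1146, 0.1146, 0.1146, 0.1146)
A > D > B > C

Key insight: Entropy is maximized by uniform distributions and minimized by concentrated distributions.

Entropies:
  H(A) = 2.5850 bits
  H(B) = 1.6303 bits
  H(C) = 0.5938 bits
  H(D) = 2.3150 bits

Ranking: A > D > B > C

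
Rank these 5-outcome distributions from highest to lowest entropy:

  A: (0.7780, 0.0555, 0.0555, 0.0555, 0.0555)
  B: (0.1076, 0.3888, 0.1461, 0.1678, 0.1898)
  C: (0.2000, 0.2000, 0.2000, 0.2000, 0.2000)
C > B > A

Key insight: Entropy is maximized by uniform distributions and minimized by concentrated distributions.

- Uniform distributions have maximum entropy log₂(5) = 2.3219 bits
- The more "peaked" or concentrated a distribution, the lower its entropy

Entropies:
  H(A) = 1.2078 bits
  H(B) = 2.1684 bits
  H(C) = 2.3219 bits

Ranking: C > B > A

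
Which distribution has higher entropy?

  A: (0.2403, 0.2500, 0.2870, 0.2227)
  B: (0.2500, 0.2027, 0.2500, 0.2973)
A

Both distributions are close to uniform, making this a harder comparison.

H(A) = 1.9937 bits
H(B) = 1.9870 bits

The distribution closer to uniform has higher entropy.
Answer: A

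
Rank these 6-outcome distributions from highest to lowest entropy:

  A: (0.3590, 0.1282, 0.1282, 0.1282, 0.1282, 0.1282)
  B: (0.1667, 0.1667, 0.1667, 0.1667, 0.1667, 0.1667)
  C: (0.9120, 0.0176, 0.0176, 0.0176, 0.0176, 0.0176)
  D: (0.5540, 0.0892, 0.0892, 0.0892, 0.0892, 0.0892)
B > A > D > C

Key insight: Entropy is maximized by uniform distributions and minimized by concentrated distributions.

Entropies:
  H(A) = 2.4302 bits
  H(B) = 2.5850 bits
  H(C) = 0.6341 bits
  H(D) = 2.0271 bits

Ranking: B > A > D > C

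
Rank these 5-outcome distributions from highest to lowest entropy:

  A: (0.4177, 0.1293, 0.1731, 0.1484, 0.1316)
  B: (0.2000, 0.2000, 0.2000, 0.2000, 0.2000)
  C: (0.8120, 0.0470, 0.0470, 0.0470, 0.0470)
B > A > C

Key insight: Entropy is maximized by uniform distributions and minimized by concentrated distributions.

- Uniform distributions have maximum entropy log₂(5) = 2.3219 bits
- The more "peaked" or concentrated a distribution, the lower its entropy

Entropies:
  H(A) = 2.1391 bits
  H(B) = 2.3219 bits
  H(C) = 1.0733 bits

Ranking: B > A > C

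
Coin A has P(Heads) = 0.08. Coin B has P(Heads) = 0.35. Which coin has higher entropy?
B

For binary distributions, entropy is maximized at p=0.5 and decreases as p moves toward 0 or 1.

H(A) = H(0.08) = 0.4022 bits
H(B) = H(0.35) = 0.9341 bits

Distribution B (p=0.35) is closer to uniform (p=0.5), so it has higher entropy.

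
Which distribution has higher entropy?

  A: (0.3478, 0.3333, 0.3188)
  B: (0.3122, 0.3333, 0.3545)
A

Both distributions are close to uniform, making this a harder comparison.

H(A) = 1.5841 bits
H(B) = 1.5830 bits

The distribution closer to uniform has higher entropy.
Answer: A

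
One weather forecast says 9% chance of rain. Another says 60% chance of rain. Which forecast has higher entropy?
60% forecast

Treat each forecast as a Bernoulli distribution. Binary entropy is maximized at p=0.5 and falls off symmetrically toward 0 or 1. The 60% forecast is closer to 50%, so it is more uncertain. H(9%) ≈ 0.436 bits, H(60%) ≈ 0.971 bits.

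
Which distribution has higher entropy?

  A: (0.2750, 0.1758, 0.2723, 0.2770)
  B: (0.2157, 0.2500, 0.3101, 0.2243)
B

Both distributions are close to uniform, making this a harder comparison.

H(A) = 1.9771 bits
H(B) = 1.9848 bits

The distribution closer to uniform has higher entropy.
Answer: B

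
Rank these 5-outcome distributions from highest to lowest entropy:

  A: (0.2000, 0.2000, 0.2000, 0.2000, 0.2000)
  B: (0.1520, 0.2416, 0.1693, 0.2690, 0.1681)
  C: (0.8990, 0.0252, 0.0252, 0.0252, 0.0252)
A > B > C

Key insight: Entropy is maximized by uniform distributions and minimized by concentrated distributions.

- Uniform distributions have maximum entropy log₂(5) = 2.3219 bits
- The more "peaked" or concentrated a distribution, the lower its entropy

Entropies:
  H(A) = 2.3219 bits
  H(B) = 2.2840 bits
  H(C) = 0.6742 bits

Ranking: A > B > C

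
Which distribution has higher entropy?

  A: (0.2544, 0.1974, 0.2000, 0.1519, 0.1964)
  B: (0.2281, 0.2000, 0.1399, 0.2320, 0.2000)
A

Both distributions are close to uniform, making this a harder comparison.

H(A) = 2.3029 bits
H(B) = 2.3011 bits

The distribution closer to uniform has higher entropy.
Answer: A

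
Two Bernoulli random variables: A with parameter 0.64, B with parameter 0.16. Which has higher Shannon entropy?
A

For binary distributions, entropy is maximized at p=0.5 and decreases as p moves toward 0 or 1.

H(A) = H(0.64) = 0.9427 bits
H(B) = H(0.16) = 0.6343 bits

Distribution A (p=0.64) is closer to uniform (p=0.5), so it has higher entropy.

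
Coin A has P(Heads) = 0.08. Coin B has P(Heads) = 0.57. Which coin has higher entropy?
B

For binary distributions, entropy is maximized at p=0.5 and decreases as p moves toward 0 or 1.

H(A) = H(0.08) = 0.4022 bits
H(B) = H(0.57) = 0.9858 bits

Distribution B (p=0.57) is closer to uniform (p=0.5), so it has higher entropy.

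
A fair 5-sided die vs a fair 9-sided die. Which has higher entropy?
9-sided die

Both are uniform distributions; for uniform over n outcomes, H = log₂(n). H(5-sided) = log₂(5) = 2.322 bits and H(9-sided) = log₂(9) = 3.170 bits. More outcomes in a uniform distribution means higher entropy.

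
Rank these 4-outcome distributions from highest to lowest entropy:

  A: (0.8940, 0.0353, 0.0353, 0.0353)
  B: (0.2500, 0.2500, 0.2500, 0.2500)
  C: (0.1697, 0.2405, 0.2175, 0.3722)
B > C > A

Key insight: Entropy is maximized by uniform distributions and minimized by concentrated distributions.

- Uniform distributions have maximum entropy log₂(4) = 2.0000 bits
- The more "peaked" or concentrated a distribution, the lower its entropy

Entropies:
  H(A) = 0.6557 bits
  H(B) = 2.0000 bits
  H(C) = 1.9382 bits

Ranking: B > C > A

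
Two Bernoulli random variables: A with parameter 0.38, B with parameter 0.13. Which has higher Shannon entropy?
A

For binary distributions, entropy is maximized at p=0.5 and decreases as p moves toward 0 or 1.

H(A) = H(0.38) = 0.9580 bits
H(B) = H(0.13) = 0.5574 bits

Distribution A (p=0.38) is closer to uniform (p=0.5), so it has higher entropy.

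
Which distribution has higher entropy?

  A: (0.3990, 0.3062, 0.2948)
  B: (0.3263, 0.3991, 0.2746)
A

Both distributions are close to uniform, making this a harder comparison.

H(A) = 1.5712 bits
H(B) = 1.5681 bits

The distribution closer to uniform has higher entropy.
Answer: A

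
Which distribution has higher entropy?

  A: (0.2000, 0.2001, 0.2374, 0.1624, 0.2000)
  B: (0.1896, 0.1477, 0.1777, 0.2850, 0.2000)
A

Both distributions are close to uniform, making this a harder comparison.

H(A) = 2.3117 bits
H(B) = 2.2858 bits

The distribution closer to uniform has higher entropy.
Answer: A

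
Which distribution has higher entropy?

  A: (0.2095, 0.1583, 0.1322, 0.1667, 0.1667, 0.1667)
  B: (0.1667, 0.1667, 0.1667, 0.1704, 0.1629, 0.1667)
B

Both distributions are close to uniform, making this a harder comparison.

H(A) = 2.5718 bits
H(B) = 2.5848 bits

The distribution closer to uniform has higher entropy.
Answer: B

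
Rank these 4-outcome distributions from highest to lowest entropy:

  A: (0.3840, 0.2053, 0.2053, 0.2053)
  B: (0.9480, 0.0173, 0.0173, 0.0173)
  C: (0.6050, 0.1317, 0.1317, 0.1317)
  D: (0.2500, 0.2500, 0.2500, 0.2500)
D > A > C > B

Key insight: Entropy is maximized by uniform distributions and minimized by concentrated distributions.

Entropies:
  H(A) = 1.9372 bits
  H(B) = 0.3773 bits
  H(C) = 1.5940 bits
  H(D) = 2.0000 bits

Ranking: D > A > C > B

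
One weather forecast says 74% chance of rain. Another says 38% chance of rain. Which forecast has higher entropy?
38% forecast

Treat each forecast as a Bernoulli distribution. Binary entropy is maximized at p=0.5 and falls off symmetrically toward 0 or 1. The 38% forecast is closer to 50%, so it is more uncertain. H(74%) ≈ 0.827 bits, H(38%) ≈ 0.958 bits.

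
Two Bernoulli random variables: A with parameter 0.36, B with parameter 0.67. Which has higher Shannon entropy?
A

For binary distributions, entropy is maximized at p=0.5 and decreases as p moves toward 0 or 1.

H(A) = H(0.36) = 0.9427 bits
H(B) = H(0.67) = 0.9149 bits

Distribution A (p=0.36) is closer to uniform (p=0.5), so it has higher entropy.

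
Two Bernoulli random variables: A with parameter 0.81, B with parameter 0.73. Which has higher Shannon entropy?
B

For binary distributions, entropy is maximized at p=0.5 and decreases as p moves toward 0 or 1.

H(A) = H(0.81) = 0.7015 bits
H(B) = H(0.73) = 0.8415 bits

Distribution B (p=0.73) is closer to uniform (p=0.5), so it has higher entropy.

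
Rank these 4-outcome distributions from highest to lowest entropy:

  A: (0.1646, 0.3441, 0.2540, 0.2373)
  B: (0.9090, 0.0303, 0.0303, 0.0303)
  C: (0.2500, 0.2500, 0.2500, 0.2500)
C > A > B

Key insight: Entropy is maximized by uniform distributions and minimized by concentrated distributions.

- Uniform distributions have maximum entropy log₂(4) = 2.0000 bits
- The more "peaked" or concentrated a distribution, the lower its entropy

Entropies:
  H(A) = 1.9527 bits
  H(B) = 0.5840 bits
  H(C) = 2.0000 bits

Ranking: C > A > B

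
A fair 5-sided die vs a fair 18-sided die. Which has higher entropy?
18-sided die

Both are uniform distributions; for uniform over n outcomes, H = log₂(n). H(5-sided) = log₂(5) = 2.322 bits and H(18-sided) = log₂(18) = 4.170 bits. More outcomes in a uniform distribution means higher entropy.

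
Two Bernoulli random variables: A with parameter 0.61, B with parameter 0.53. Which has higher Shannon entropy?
B

For binary distributions, entropy is maximized at p=0.5 and decreases as p moves toward 0 or 1.

H(A) = H(0.61) = 0.9648 bits
H(B) = H(0.53) = 0.9974 bits

Distribution B (p=0.53) is closer to uniform (p=0.5), so it has higher entropy.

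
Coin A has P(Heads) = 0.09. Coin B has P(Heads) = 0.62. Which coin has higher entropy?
B

For binary distributions, entropy is maximized at p=0.5 and decreases as p moves toward 0 or 1.

H(A) = H(0.09) = 0.4365 bits
H(B) = H(0.62) = 0.9580 bits

Distribution B (p=0.62) is closer to uniform (p=0.5), so it has higher entropy.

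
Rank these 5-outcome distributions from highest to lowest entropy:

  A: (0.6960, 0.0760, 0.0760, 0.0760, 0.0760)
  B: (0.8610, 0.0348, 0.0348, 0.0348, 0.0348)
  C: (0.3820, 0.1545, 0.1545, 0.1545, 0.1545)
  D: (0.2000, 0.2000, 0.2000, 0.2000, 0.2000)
D > C > A > B

Key insight: Entropy is maximized by uniform distributions and minimized by concentrated distributions.

Entropies:
  H(A) = 1.4941 bits
  H(B) = 0.8596 bits
  H(C) = 2.1954 bits
  H(D) = 2.3219 bits

Ranking: D > C > A > B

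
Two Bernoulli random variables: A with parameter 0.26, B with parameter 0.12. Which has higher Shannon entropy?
A

For binary distributions, entropy is maximized at p=0.5 and decreases as p moves toward 0 or 1.

H(A) = H(0.26) = 0.8267 bits
H(B) = H(0.12) = 0.5294 bits

Distribution A (p=0.26) is closer to uniform (p=0.5), so it has higher entropy.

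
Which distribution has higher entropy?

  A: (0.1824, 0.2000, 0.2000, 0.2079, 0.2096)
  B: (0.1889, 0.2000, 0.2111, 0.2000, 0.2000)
B

Both distributions are close to uniform, making this a harder comparison.

H(A) = 2.3202 bits
H(B) = 2.3210 bits

The distribution closer to uniform has higher entropy.
Answer: B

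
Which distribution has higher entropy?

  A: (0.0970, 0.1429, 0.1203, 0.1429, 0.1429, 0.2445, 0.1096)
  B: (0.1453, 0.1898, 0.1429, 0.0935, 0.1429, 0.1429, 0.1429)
B

Both distributions are close to uniform, making this a harder comparison.

H(A) = 2.7437 bits
H(B) = 2.7832 bits

The distribution closer to uniform has higher entropy.
Answer: B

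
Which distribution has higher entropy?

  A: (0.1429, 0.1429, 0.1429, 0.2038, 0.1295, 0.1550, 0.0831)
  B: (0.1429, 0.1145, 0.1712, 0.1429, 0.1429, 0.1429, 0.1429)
B

Both distributions are close to uniform, making this a harder comparison.

H(A) = 2.7680 bits
H(B) = 2.7992 bits

The distribution closer to uniform has higher entropy.
Answer: B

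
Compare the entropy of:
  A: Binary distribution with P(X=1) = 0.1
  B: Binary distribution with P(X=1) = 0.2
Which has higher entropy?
B

For binary distributions, entropy is maximized at p=0.5 and decreases as p moves toward 0 or 1.

H(A) = H(0.1) = 0.4690 bits
H(B) = H(0.2) = 0.7219 bits

Distribution B (p=0.2) is closer to uniform (p=0.5), so it has higher entropy.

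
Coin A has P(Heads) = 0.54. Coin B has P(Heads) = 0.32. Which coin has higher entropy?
A

For binary distributions, entropy is maximized at p=0.5 and decreases as p moves toward 0 or 1.

H(A) = H(0.54) = 0.9954 bits
H(B) = H(0.32) = 0.9044 bits

Distribution A (p=0.54) is closer to uniform (p=0.5), so it has higher entropy.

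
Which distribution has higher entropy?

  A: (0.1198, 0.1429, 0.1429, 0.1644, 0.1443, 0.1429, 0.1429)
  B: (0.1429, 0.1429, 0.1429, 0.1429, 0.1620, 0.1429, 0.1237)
B

Both distributions are close to uniform, making this a harder comparison.

H(A) = 2.8023 bits
H(B) = 2.8036 bits

The distribution closer to uniform has higher entropy.
Answer: B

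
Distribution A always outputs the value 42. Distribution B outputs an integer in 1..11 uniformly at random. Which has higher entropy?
B

A is deterministic, so H(A) = 0. B is uniform over 11 outcomes, so H(B) = log₂(11) = 3.459 bits. Any distribution with genuine randomness has higher entropy than a deterministic one.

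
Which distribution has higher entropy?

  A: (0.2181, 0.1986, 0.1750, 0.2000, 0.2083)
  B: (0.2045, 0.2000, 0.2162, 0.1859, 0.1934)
B

Both distributions are close to uniform, making this a harder comparison.

H(A) = 2.3182 bits
H(B) = 2.3200 bits

The distribution closer to uniform has higher entropy.
Answer: B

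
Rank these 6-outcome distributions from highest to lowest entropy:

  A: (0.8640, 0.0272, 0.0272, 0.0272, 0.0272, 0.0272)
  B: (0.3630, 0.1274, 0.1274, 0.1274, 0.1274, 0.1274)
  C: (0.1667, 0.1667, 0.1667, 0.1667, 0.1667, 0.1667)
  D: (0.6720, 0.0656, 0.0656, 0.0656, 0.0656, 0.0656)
C > B > D > A

Key insight: Entropy is maximized by uniform distributions and minimized by concentrated distributions.

Entropies:
  H(A) = 0.8894 bits
  H(B) = 2.4242 bits
  H(C) = 2.5850 bits
  H(D) = 1.6745 bits

Ranking: C > B > D > A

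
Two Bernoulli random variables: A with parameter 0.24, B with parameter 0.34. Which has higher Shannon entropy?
B

For binary distributions, entropy is maximized at p=0.5 and decreases as p moves toward 0 or 1.

H(A) = H(0.24) = 0.7950 bits
H(B) = H(0.34) = 0.9248 bits

Distribution B (p=0.34) is closer to uniform (p=0.5), so it has higher entropy.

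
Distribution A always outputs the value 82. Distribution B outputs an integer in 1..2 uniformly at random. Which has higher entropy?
B

A is deterministic, so H(A) = 0. B is uniform over 2 outcomes, so H(B) = log₂(2) = 1.000 bits. Any distribution with genuine randomness has higher entropy than a deterministic one.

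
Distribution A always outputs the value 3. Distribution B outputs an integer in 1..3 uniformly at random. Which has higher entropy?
B

A is deterministic, so H(A) = 0. B is uniform over 3 outcomes, so H(B) = log₂(3) = 1.585 bits. Any distribution with genuine randomness has higher entropy than a deterministic one.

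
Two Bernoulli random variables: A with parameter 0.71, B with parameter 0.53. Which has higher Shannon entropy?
B

For binary distributions, entropy is maximized at p=0.5 and decreases as p moves toward 0 or 1.

H(A) = H(0.71) = 0.8687 bits
H(B) = H(0.53) = 0.9974 bits

Distribution B (p=0.53) is closer to uniform (p=0.5), so it has higher entropy.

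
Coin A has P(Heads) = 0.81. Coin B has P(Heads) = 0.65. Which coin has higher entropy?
B

For binary distributions, entropy is maximized at p=0.5 and decreases as p moves toward 0 or 1.

H(A) = H(0.81) = 0.7015 bits
H(B) = H(0.65) = 0.9341 bits

Distribution B (p=0.65) is closer to uniform (p=0.5), so it has higher entropy.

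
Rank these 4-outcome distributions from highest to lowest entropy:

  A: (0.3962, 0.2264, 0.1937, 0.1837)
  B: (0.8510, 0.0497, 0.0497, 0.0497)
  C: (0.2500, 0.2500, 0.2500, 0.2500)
C > A > B

Key insight: Entropy is maximized by uniform distributions and minimized by concentrated distributions.

- Uniform distributions have maximum entropy log₂(4) = 2.0000 bits
- The more "peaked" or concentrated a distribution, the lower its entropy

Entropies:
  H(A) = 1.9222 bits
  H(B) = 0.8435 bits
  H(C) = 2.0000 bits

Ranking: C > A > B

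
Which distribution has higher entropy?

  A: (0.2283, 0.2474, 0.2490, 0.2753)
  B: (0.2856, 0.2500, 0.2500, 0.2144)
A

Both distributions are close to uniform, making this a harder comparison.

H(A) = 1.9968 bits
H(B) = 1.9926 bits

The distribution closer to uniform has higher entropy.
Answer: A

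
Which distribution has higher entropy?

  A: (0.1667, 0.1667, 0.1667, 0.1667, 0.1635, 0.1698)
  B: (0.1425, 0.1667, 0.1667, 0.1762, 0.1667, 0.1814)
A

Both distributions are close to uniform, making this a harder comparison.

H(A) = 2.5849 bits
H(B) = 2.5810 bits

The distribution closer to uniform has higher entropy.
Answer: A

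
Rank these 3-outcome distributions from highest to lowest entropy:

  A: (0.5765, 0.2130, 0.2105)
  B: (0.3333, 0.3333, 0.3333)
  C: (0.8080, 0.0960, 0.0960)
B > A > C

Key insight: Entropy is maximized by uniform distributions and minimized by concentrated distributions.

- Uniform distributions have maximum entropy log₂(3) = 1.5850 bits
- The more "peaked" or concentrated a distribution, the lower its entropy

Entropies:
  H(A) = 1.4065 bits
  H(B) = 1.5850 bits
  H(C) = 0.8976 bits

Ranking: B > A > C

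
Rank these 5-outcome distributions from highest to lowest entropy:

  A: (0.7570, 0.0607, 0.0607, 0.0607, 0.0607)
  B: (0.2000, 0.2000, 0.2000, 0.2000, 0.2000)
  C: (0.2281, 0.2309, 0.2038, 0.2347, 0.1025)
B > C > A

Key insight: Entropy is maximized by uniform distributions and minimized by concentrated distributions.

- Uniform distributions have maximum entropy log₂(5) = 2.3219 bits
- The more "peaked" or concentrated a distribution, the lower its entropy

Entropies:
  H(A) = 1.2860 bits
  H(B) = 2.3219 bits
  H(C) = 2.2700 bits

Ranking: B > C > A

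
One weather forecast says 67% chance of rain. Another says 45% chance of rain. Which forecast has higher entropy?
45% forecast

Treat each forecast as a Bernoulli distribution. Binary entropy is maximized at p=0.5 and falls off symmetrically toward 0 or 1. The 45% forecast is closer to 50%, so it is more uncertain. H(67%) ≈ 0.915 bits, H(45%) ≈ 0.993 bits.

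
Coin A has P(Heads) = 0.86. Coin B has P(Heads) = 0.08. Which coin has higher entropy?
A

For binary distributions, entropy is maximized at p=0.5 and decreases as p moves toward 0 or 1.

H(A) = H(0.86) = 0.5842 bits
H(B) = H(0.08) = 0.4022 bits

Distribution A (p=0.86) is closer to uniform (p=0.5), so it has higher entropy.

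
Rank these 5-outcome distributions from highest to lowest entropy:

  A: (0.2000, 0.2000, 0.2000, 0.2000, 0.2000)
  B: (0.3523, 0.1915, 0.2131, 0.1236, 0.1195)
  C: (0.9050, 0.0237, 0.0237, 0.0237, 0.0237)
A > B > C

Key insight: Entropy is maximized by uniform distributions and minimized by concentrated distributions.

- Uniform distributions have maximum entropy log₂(5) = 2.3219 bits
- The more "peaked" or concentrated a distribution, the lower its entropy

Entropies:
  H(A) = 2.3219 bits
  H(B) = 2.2012 bits
  H(C) = 0.6429 bits

Ranking: A > B > C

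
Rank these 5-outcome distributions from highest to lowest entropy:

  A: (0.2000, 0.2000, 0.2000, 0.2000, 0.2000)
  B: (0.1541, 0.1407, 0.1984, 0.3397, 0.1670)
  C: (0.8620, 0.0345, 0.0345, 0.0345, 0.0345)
A > B > C

Key insight: Entropy is maximized by uniform distributions and minimized by concentrated distributions.

- Uniform distributions have maximum entropy log₂(5) = 2.3219 bits
- The more "peaked" or concentrated a distribution, the lower its entropy

Entropies:
  H(A) = 2.3219 bits
  H(B) = 2.2373 bits
  H(C) = 0.8550 bits

Ranking: A > B > C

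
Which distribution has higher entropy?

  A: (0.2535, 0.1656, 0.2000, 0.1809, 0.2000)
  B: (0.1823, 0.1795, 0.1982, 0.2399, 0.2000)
B

Both distributions are close to uniform, making this a harder comparison.

H(A) = 2.3065 bits
H(B) = 2.3138 bits

The distribution closer to uniform has higher entropy.
Answer: B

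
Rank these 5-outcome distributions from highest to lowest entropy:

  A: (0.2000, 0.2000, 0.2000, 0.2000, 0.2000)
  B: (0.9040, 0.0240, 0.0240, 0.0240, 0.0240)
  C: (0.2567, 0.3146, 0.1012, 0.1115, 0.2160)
A > C > B

Key insight: Entropy is maximized by uniform distributions and minimized by concentrated distributions.

- Uniform distributions have maximum entropy log₂(5) = 2.3219 bits
- The more "peaked" or concentrated a distribution, the lower its entropy

Entropies:
  H(A) = 2.3219 bits
  H(B) = 0.6482 bits
  H(C) = 2.1934 bits

Ranking: A > C > B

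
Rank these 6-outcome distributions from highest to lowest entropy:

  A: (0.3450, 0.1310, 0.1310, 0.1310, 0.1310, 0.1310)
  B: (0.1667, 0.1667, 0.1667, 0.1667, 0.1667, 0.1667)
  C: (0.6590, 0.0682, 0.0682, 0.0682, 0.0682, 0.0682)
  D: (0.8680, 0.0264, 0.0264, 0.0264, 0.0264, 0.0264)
B > A > C > D

Key insight: Entropy is maximized by uniform distributions and minimized by concentrated distributions.

Entropies:
  H(A) = 2.4504 bits
  H(B) = 2.5850 bits
  H(C) = 1.7175 bits
  H(D) = 0.8694 bits

Ranking: B > A > C > D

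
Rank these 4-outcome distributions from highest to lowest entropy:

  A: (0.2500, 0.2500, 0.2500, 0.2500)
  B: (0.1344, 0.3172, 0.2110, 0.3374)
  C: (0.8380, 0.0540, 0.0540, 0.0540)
A > B > C

Key insight: Entropy is maximized by uniform distributions and minimized by concentrated distributions.

- Uniform distributions have maximum entropy log₂(4) = 2.0000 bits
- The more "peaked" or concentrated a distribution, the lower its entropy

Entropies:
  H(A) = 2.0000 bits
  H(B) = 1.9171 bits
  H(C) = 0.8958 bits

Ranking: A > B > C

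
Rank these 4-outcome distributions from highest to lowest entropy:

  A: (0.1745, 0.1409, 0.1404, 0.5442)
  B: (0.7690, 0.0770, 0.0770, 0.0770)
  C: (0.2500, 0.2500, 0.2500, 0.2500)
C > A > B

Key insight: Entropy is maximized by uniform distributions and minimized by concentrated distributions.

- Uniform distributions have maximum entropy log₂(4) = 2.0000 bits
- The more "peaked" or concentrated a distribution, the lower its entropy

Entropies:
  H(A) = 1.7133 bits
  H(B) = 1.1459 bits
  H(C) = 2.0000 bits

Ranking: C > A > B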